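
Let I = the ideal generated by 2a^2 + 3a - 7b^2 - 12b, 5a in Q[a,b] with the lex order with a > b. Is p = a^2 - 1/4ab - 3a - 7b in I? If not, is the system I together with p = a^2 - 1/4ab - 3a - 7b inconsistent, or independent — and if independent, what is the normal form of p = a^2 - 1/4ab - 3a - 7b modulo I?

First compute the reduced Gröbner basis of I by Buchberger's algorithm.
f_1 = 2a^2 + 3a - 7b^2 - 12b, LT = a^2.
f_2 = 5a, LT = a.

S(f_1,f_2): lcm = a^2. S = 3/2a - 7/2b^2 - 6b.
  reduce S modulo (f_1, f_2):
  remainder -7/2b^2 - 6b ≠ 0; add h_3 = -7/2b^2 - 6b to the basis.

The other S-polynomials (S(f_1,h_3), S(f_2,h_3)) all reduce to 0 modulo the current basis, so we have a Gröbner basis.
Inter-reduce: drop elements whose leading term is divisible by another's, tail-reduce, and make monic.
Reduced Gröbner basis: {a, b^2 + 12/7b}.
Label its elements g_1 = a, g_2 = b^2 + 12/7b.

Reduce p = a^2 - 1/4ab - 3a - 7b modulo G:
  leading term a^2: subtract (a)·g_1 from a^2 - 1/4ab - 3a - 7b → -1/4ab - 3a - 7b
  leading term ab: subtract (-1/4b)·g_1 from -1/4ab - 3a - 7b → -3a - 7b
  leading term a: subtract (-3)·g_1 from -3a - 7b → -7b
  leading term b: no divisor's leading term divides it; move -7b to the remainder.
  normal form = -7b.
The normal form is nonzero, so p ∉ I. Since p minus its normal form lies in I, I + (p) = I + (r) where r = -7b; decide whether this ideal is the whole ring.
Run Buchberger on G together with r (pairs among the g_i already reduce to 0 since G is a Gröbner basis):
g_1 = a, LT = a.
g_2 = b^2 + 12/7b, LT = b^2.
r = -7b, LT = b.

The S-polynomials (S(g_1,g_2), S(g_1,r), S(g_2,r)) all reduce to 0 modulo the current basis, so we have a Gröbner basis.
Inter-reduce: drop elements whose leading term is divisible by another's, tail-reduce, and make monic.
Reduced Gröbner basis: {a, b}.
The reduced Gröbner basis of I + (p) is {a, b} ≠ {1}, a proper ideal, so the enlarged system stays consistent: p is independent of I, with normal form -7b.

a^2 - 1/4ab - 3a - 7b is independent of I; its normal form modulo I is -7b.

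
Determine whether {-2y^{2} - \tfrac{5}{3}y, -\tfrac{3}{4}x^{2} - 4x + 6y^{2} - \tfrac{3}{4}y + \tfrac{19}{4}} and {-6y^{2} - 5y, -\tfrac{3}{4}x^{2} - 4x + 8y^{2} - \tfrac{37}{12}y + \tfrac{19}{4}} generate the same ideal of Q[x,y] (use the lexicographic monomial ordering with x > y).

No, the ideals differ.

Two ideals are equal iff their reduced Gröbner bases coincide (the reduced basis is unique for a fixed ordering).
Buchberger on the first generating set:
f_1 = -2y^{2} - \tfrac{5}{3}y, LT = y^{2}.
f_2 = -\tfrac{3}{4}x^{2} - 4x + 6y^{2} - \tfrac{3}{4}y + \tfrac{19}{4}, LT = x^{2}.

S(f_1,f_2): leading monomials are coprime, so the S-polynomial reduces to 0 (Buchberger's first criterion).
Every S-polynomial of the final basis reduces to 0, so we have a Gröbner basis.
Inter-reduce: drop elements whose leading term is divisible by another's, tail-reduce, and make monic.
Reduced Gröbner basis: {x^{2} + \tfrac{16}{3}x + \tfrac{23}{3}y - \tfrac{19}{3}, y^{2} + \tfrac{5}{6}y}.

Buchberger on the second generating set:
h_1 = -6y^{2} - 5y, LT = y^{2}.
h_2 = -\tfrac{3}{4}x^{2} - 4x + 8y^{2} - \tfrac{37}{12}y + \tfrac{19}{4}, LT = x^{2}.

S(h_1,h_2): leading monomials are coprime, so the S-polynomial reduces to 0 (Buchberger's first criterion).
Every S-polynomial of the final basis reduces to 0, so we have a Gröbner basis.
Inter-reduce: drop elements whose leading term is divisible by another's, tail-reduce, and make monic.
Reduced Gröbner basis: {x^{2} + \tfrac{16}{3}x + 13y - \tfrac{19}{3}, y^{2} + \tfrac{5}{6}y}.

The bases are distinct; the ideals are different.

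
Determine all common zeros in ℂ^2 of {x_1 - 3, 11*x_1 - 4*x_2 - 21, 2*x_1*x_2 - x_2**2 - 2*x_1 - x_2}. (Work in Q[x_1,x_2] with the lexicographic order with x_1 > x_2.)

{(3, 3)}

Compute a lex Gröbner basis by Buchberger's algorithm.
f_1 = x_1 - 3, LT = x_1.
f_2 = 11*x_1 - 4*x_2 - 21, LT = x_1.
f_3 = 2*x_1*x_2 - 2*x_1 - x_2**2 - x_2, LT = x_1*x_2.

S(f_1,f_2): lcm = x_1. S = 4/11*x_2 - 12/11.
  leading term x_2: no divisor's leading term divides it; move 4/11*x_2 to the remainder.
  leading term 1: no divisor's leading term divides it; move -12/11 to the remainder.
  remainder 4/11*x_2 - 12/11 ≠ 0; add h_4 = 4/11*x_2 - 12/11 to the basis.

S(f_1,f_3): lcm = x_1*x_2. S = x_1 + 1/2*x_2**2 - 5/2*x_2.
  leading term x_1: subtract (1)·f_1 from x_1 + 1/2*x_2**2 - 5/2*x_2 → 1/2*x_2**2 - 5/2*x_2 + 3
  leading term x_2**2: subtract (11/8*x_2)·h_4 from 1/2*x_2**2 - 5/2*x_2 + 3 → -x_2 + 3
  leading term x_2: subtract (-11/4)·h_4 from -x_2 + 3 → 0
  remainder 0.

S(f_2,f_3): lcm = x_1*x_2. S = x_1 + 3/22*x_2**2 - 31/22*x_2.
  leading term x_1: subtract (1)·f_1 from x_1 + 3/22*x_2**2 - 31/22*x_2 → 3/22*x_2**2 - 31/22*x_2 + 3
  leading term x_2**2: subtract (3/8*x_2)·h_4 from 3/22*x_2**2 - 31/22*x_2 + 3 → -x_2 + 3
  leading term x_2: subtract (-11/4)·h_4 from -x_2 + 3 → 0
  remainder 0.

S(f_1,h_4): leading monomials are coprime, so the S-polynomial reduces to 0 (Buchberger's first criterion).
S(f_2,h_4): leading monomials are coprime, so the S-polynomial reduces to 0 (Buchberger's first criterion).
S(f_3,h_4): lcm = x_1*x_2. S = 2*x_1 - 1/2*x_2**2 - 1/2*x_2.
  leading term x_1: subtract (2)·f_1 from 2*x_1 - 1/2*x_2**2 - 1/2*x_2 → -1/2*x_2**2 - 1/2*x_2 + 6
  leading term x_2**2: subtract (-11/8*x_2)·h_4 from -1/2*x_2**2 - 1/2*x_2 + 6 → -2*x_2 + 6
  leading term x_2: subtract (-11/2)·h_4 from -2*x_2 + 6 → 0
  remainder 0.

Every S-polynomial of the final basis reduces to 0, so we have a Gröbner basis.
Inter-reduce: drop elements whose leading term is divisible by another's, tail-reduce, and make monic.
Reduced Gröbner basis: {x_1 - 3, x_2 - 3}.

A lex Gröbner basis eliminates variables successively. Here x_2 - 3 depends only on x_2, with roots {3}; lifting each root through the earlier basis elements recovers the full solutions.
  x_2 = 3: the earlier basis element becomes x_1 - 3 = 0, giving x_1 = 3 — point (3, 3).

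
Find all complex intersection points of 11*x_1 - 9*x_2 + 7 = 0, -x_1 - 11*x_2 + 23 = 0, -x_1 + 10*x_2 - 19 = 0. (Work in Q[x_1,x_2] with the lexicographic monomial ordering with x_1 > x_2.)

{(1, 2)}

Compute a lex Gröbner basis by Buchberger's algorithm.
f_1 = 11*x_1 - 9*x_2 + 7, LT = x_1.
f_2 = -x_1 - 11*x_2 + 23, LT = x_1.
f_3 = -x_1 + 10*x_2 - 19, LT = x_1.

S(f_1,f_2): lcm = x_1. S = -130/11*x_2 + 260/11.
  leading term x_2: no divisor's leading term divides it; move -130/11*x_2 to the remainder.
  leading term 1: no divisor's leading term divides it; move 260/11 to the remainder.
  remainder -130/11*x_2 + 260/11 ≠ 0; add h_4 = -130/11*x_2 + 260/11 to the basis.

The other S-polynomials (S(f_1,f_3), S(f_2,f_3), S(f_1,h_4), S(f_2,h_4), S(f_3,h_4)) all reduce to 0 modulo the current basis, so we have a Gröbner basis.
Inter-reduce: drop elements whose leading term is divisible by another's, tail-reduce, and make monic.
Reduced Gröbner basis: {x_1 - 1, x_2 - 2}.

Elimination: the polynomial x_2 - 2 lies in the elimination ideal for x_2, so x_2 ∈ {2}. For each such x_2, the remaining basis elements (now univariate) give the rest of the solution.
  x_2 = 2: the earlier basis element becomes x_1 - 1 = 0, giving x_1 = 1 — point (1, 2).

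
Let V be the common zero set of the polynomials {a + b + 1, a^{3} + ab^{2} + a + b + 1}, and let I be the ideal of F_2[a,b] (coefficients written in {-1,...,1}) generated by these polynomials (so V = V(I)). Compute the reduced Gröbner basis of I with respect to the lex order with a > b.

Buchberger's algorithm terminates because the ascending chain of leading-term ideals stabilizes.

f_1 = a + b + 1, LT = a.
f_2 = a^{3} + ab^{2} + a + b + 1, LT = a^{3}.

S(f_1,f_2): lcm = a^{3}. S = a^{2}b + a^{2} + ab^{2} + a + b + 1.
  leading term a^{2}b: subtract (ab)·f_1 from a^{2}b + a^{2} + ab^{2} + a + b + 1 → a^{2} + ab + a + b + 1
  leading term a^{2}: subtract (a)·f_1 from a^{2} + ab + a + b + 1 → b + 1
  leading term b: no divisor's leading term divides it; move b to the remainder.
  leading term 1: no divisor's leading term divides it; move 1 to the remainder.
  remainder b + 1 ≠ 0; add g_3 = b + 1 to the basis.

The other S-polynomials (S(f_1,g_3), S(f_2,g_3)) all reduce to 0 modulo the current basis, so we have a Gröbner basis.
Inter-reduce: drop elements whose leading term is divisible by another's, tail-reduce, and make monic.

G = {a, b + 1}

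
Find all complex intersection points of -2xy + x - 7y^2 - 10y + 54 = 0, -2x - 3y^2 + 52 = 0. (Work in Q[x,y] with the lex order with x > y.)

{(2, -4), (47/48 + 41*sqrt(721)/48, 41/12 - sqrt(721)/12), (47/48 - 41*sqrt(721)/48, sqrt(721)/12 + 41/12)}

Compute a lex Gröbner basis by Buchberger's algorithm.
f_1 = -2xy + x - 7y^2 - 10y + 54, LT = xy.
f_2 = -2x - 3y^2 + 52, LT = x.

S(f_1,f_2): lcm = xy. S = -1/2x - 3/2y^3 + 7/2y^2 + 31y - 27.
  reduce S modulo (f_1, f_2):
  remainder -3/2y^3 + 17/4y^2 + 31y - 40 ≠ 0; add h_3 = -3/2y^3 + 17/4y^2 + 31y - 40 to the basis.

The other S-polynomials (S(f_1,h_3), S(f_2,h_3)) all reduce to 0 modulo the current basis, so we have a Gröbner basis.
Inter-reduce: drop elements whose leading term is divisible by another's, tail-reduce, and make monic.
Reduced Gröbner basis: {x + 3/2y^2 - 26, y^3 - 17/6y^2 - 62/3y + 80/3}.

Elimination: the polynomial y^3 - 17/6y^2 - 62/3y + 80/3 lies in the elimination ideal for y, so y ∈ {-4, 41/12 - sqrt(721)/12, sqrt(721)/12 + 41/12}. For each such y, the remaining basis elements (now univariate) give the rest of the solution.
  y = -4: the earlier basis element becomes x - 2 = 0, giving x = 2 — point (2, -4).
  y = 41/12 - sqrt(721)/12: the earlier basis element becomes x - 41*sqrt(721)/48 - 47/48 = 0, giving x = 47/48 + 41*sqrt(721)/48 — point (47/48 + 41*sqrt(721)/48, 41/12 - sqrt(721)/12).
  y = sqrt(721)/12 + 41/12: the earlier basis element becomes x - 47/48 + 41*sqrt(721)/48 = 0, giving x = 47/48 - 41*sqrt(721)/48 — point (47/48 - 41*sqrt(721)/48, sqrt(721)/12 + 41/12).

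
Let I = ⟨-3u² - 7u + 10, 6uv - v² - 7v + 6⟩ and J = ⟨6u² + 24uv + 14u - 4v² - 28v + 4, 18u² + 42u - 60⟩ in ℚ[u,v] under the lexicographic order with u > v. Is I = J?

Yes, the ideals are equal.

For a fixed monomial order, each ideal has a unique reduced Gröbner basis; comparing bases decides equality.
Buchberger on the first generating set:
f_1 = -3u² - 7u + 10, LT = u².
f_2 = 6uv - v² - 7v + 6, LT = uv.

S(f_1,f_2): lcm = u²v. S = ⅙uv² + 7/2uv - u - 10/3v.
  leading term uv²: subtract (1/36v)·f_2 from ⅙uv² + 7/2uv - u - 10/3v → 7/2uv - u + 1/36v³ + 7/36v² - 7/2v
  leading term uv: subtract (7/12)·f_2 from 7/2uv - u + 1/36v³ + 7/36v² - 7/2v → -u + 1/36v³ + 7/9v² + 7/12v - 7/2
  leading term u: no divisor's leading term divides it; move -u to the remainder.
  leading term v³: no divisor's leading term divides it; move 1/36v³ to the remainder.
  leading term v²: no divisor's leading term divides it; move 7/9v² to the remainder.
  leading term v: no divisor's leading term divides it; move 7/12v to the remainder.
  leading term 1: no divisor's leading term divides it; move -7/2 to the remainder.
  remainder -u + 1/36v³ + 7/9v² + 7/12v - 7/2 ≠ 0; add g_3 = -u + 1/36v³ + 7/9v² + 7/12v - 7/2 to the basis.

S(f_1,g_3): lcm = u². S = 1/36uv³ + 7/9uv² + 7/12uv - 7/6u - 10/3.
  leading term uv³: subtract (1/216v²)·f_2 from 1/36uv³ + 7/9uv² + 7/12uv - 7/6u - 10/3 → 7/9uv² + 7/12uv - 7/6u + 1/216v⁴ + 7/216v³ - 1/36v² - 10/3
  leading term uv²: subtract (7/54v)·f_2 from 7/9uv² + 7/12uv - 7/6u + 1/216v⁴ + 7/216v³ - 1/36v² - 10/3 → 7/12uv - 7/6u + 1/216v⁴ + 35/216v³ + 95/108v² - 7/9v - 10/3
  leading term uv: subtract (7/72)·f_2 from 7/12uv - 7/6u + 1/216v⁴ + 35/216v³ + 95/108v² - 7/9v - 10/3 → -7/6u + 1/216v⁴ + 35/216v³ + 211/216v² - 7/72v - 47/12
  leading term u: subtract (7/6)·g_3 from -7/6u + 1/216v⁴ + 35/216v³ + 211/216v² - 7/72v - 47/12 → 1/216v⁴ + 7/54v³ + 5/72v² - 7/9v + ⅙
  leading term v⁴: no divisor's leading term divides it; move 1/216v⁴ to the remainder.
  leading term v³: no divisor's leading term divides it; move 7/54v³ to the remainder.
  leading term v²: no divisor's leading term divides it; move 5/72v² to the remainder.
  leading term v: no divisor's leading term divides it; move -7/9v to the remainder.
  leading term 1: no divisor's leading term divides it; move ⅙ to the remainder.
  remainder 1/216v⁴ + 7/54v³ + 5/72v² - 7/9v + ⅙ ≠ 0; add g_4 = 1/216v⁴ + 7/54v³ + 5/72v² - 7/9v + ⅙ to the basis.

The other S-polynomials (S(f_2,g_3), S(f_1,g_4), S(f_2,g_4), S(g_3,g_4)) all reduce to 0 modulo the current basis, so we have a Gröbner basis.
Inter-reduce: drop elements whose leading term is divisible by another's, tail-reduce, and make monic.
Reduced Gröbner basis: {u - 1/36v³ - 7/9v² - 7/12v + 7/2, v⁴ + 28v³ + 15v² - 168v + 36}.

Buchberger on the second generating set:
h_1 = 6u² + 24uv + 14u - 4v² - 28v + 4, LT = u².
h_2 = 18u² + 42u - 60, LT = u².

S(h_1,h_2): lcm = u². S = 4uv - ⅔v² - 14/3v + 4.
  leading term uv: no divisor's leading term divides it; move 4uv to the remainder.
  leading term v²: no divisor's leading term divides it; move -⅔v² to the remainder.
  leading term v: no divisor's leading term divides it; move -14/3v to the remainder.
  leading term 1: no divisor's leading term divides it; move 4 to the remainder.
  remainder 4uv - ⅔v² - 14/3v + 4 ≠ 0; add k_3 = 4uv - ⅔v² - 14/3v + 4 to the basis.

S(h_1,k_3): lcm = u²v. S = 25/6uv² + 7/2uv - u - ⅔v³ - 14/3v² + ⅔v.
  leading term uv²: subtract (25/24v)·k_3 from 25/6uv² + 7/2uv - u - ⅔v³ - 14/3v² + ⅔v → 7/2uv - u + 1/36v³ + 7/36v² - 7/2v
  leading term uv: subtract (⅞)·k_3 from 7/2uv - u + 1/36v³ + 7/36v² - 7/2v → -u + 1/36v³ + 7/9v² + 7/12v - 7/2
  leading term u: no divisor's leading term divides it; move -u to the remainder.
  leading term v³: no divisor's leading term divides it; move 1/36v³ to the remainder.
  leading term v²: no divisor's leading term divides it; move 7/9v² to the remainder.
  leading term v: no divisor's leading term divides it; move 7/12v to the remainder.
  leading term 1: no divisor's leading term divides it; move -7/2 to the remainder.
  remainder -u + 1/36v³ + 7/9v² + 7/12v - 7/2 ≠ 0; add k_4 = -u + 1/36v³ + 7/9v² + 7/12v - 7/2 to the basis.

S(h_1,k_4): lcm = u². S = 1/36uv³ + 7/9uv² + 55/12uv - 7/6u - ⅔v² - 14/3v + ⅔.
  leading term uv³: subtract (1/144v²)·k_3 from 1/36uv³ + 7/9uv² + 55/12uv - 7/6u - ⅔v² - 14/3v + ⅔ → 7/9uv² + 55/12uv - 7/6u + 1/216v⁴ + 7/216v³ - 25/36v² - 14/3v + ⅔
  leading term uv²: subtract (7/36v)·k_3 from 7/9uv² + 55/12uv - 7/6u + 1/216v⁴ + 7/216v³ - 25/36v² - 14/3v + ⅔ → 55/12uv - 7/6u + 1/216v⁴ + 35/216v³ + 23/108v² - 49/9v + ⅔
  leading term uv: subtract (55/48)·k_3 from 55/12uv - 7/6u + 1/216v⁴ + 35/216v³ + 23/108v² - 49/9v + ⅔ → -7/6u + 1/216v⁴ + 35/216v³ + 211/216v² - 7/72v - 47/12
  leading term u: subtract (7/6)·k_4 from -7/6u + 1/216v⁴ + 35/216v³ + 211/216v² - 7/72v - 47/12 → 1/216v⁴ + 7/54v³ + 5/72v² - 7/9v + ⅙
  leading term v⁴: no divisor's leading term divides it; move 1/216v⁴ to the remainder.
  leading term v³: no divisor's leading term divides it; move 7/54v³ to the remainder.
  leading term v²: no divisor's leading term divides it; move 5/72v² to the remainder.
  leading term v: no divisor's leading term divides it; move -7/9v to the remainder.
  leading term 1: no divisor's leading term divides it; move ⅙ to the remainder.
  remainder 1/216v⁴ + 7/54v³ + 5/72v² - 7/9v + ⅙ ≠ 0; add k_5 = 1/216v⁴ + 7/54v³ + 5/72v² - 7/9v + ⅙ to the basis.

The other S-polynomials (S(h_2,k_3), S(h_2,k_4), S(k_3,k_4), S(h_1,k_5), S(h_2,k_5), S(k_3,k_5), S(k_4,k_5)) all reduce to 0 modulo the current basis, so we have a Gröbner basis.
Inter-reduce: drop elements whose leading term is divisible by another's, tail-reduce, and make monic.
Reduced Gröbner basis: {u - 1/36v³ - 7/9v² - 7/12v + 7/2, v⁴ + 28v³ + 15v² - 168v + 36}.

The two bases agree; hence the ideals are identical.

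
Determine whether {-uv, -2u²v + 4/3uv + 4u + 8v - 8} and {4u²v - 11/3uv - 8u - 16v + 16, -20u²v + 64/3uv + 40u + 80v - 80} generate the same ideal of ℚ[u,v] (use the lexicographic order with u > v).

For a fixed monomial order, each ideal has a unique reduced Gröbner basis; comparing bases decides equality.
Buchberger on the first generating set:
f_1 = -uv, LT = uv.
f_2 = -2u²v + 4/3uv + 4u + 8v - 8, LT = u²v.

S(f_1,f_2): lcm = u²v. S = ⅔uv + 2u + 4v - 4.
  reduce S modulo (f_1, f_2):
  remainder 2u + 4v - 4 ≠ 0; add g_3 = 2u + 4v - 4 to the basis.

S(f_1,g_3): lcm = uv. S = -2v² + 2v.
  reduce S modulo (f_1, f_2, g_3):
  remainder -2v² + 2v ≠ 0; add g_4 = -2v² + 2v to the basis.

The other S-polynomials (S(f_2,g_3), S(f_1,g_4), S(f_2,g_4), S(g_3,g_4)) all reduce to 0 modulo the current basis, so we have a Gröbner basis.
Inter-reduce: drop elements whose leading term is divisible by another's, tail-reduce, and make monic.
Reduced Gröbner basis: {u + 2v - 2, v² - v}.

Buchberger on the second generating set:
h_1 = 4u²v - 11/3uv - 8u - 16v + 16, LT = u²v.
h_2 = -20u²v + 64/3uv + 40u + 80v - 80, LT = u²v.

S(h_1,h_2): lcm = u²v. S = 3/20uv.
  reduce S modulo (h_1, h_2):
  remainder 3/20uv ≠ 0; add k_3 = 3/20uv to the basis.

S(h_1,k_3): lcm = u²v. S = -11/12uv - 2u - 4v + 4.
  reduce S modulo (h_1, h_2, k_3):
  remainder -2u - 4v + 4 ≠ 0; add k_4 = -2u - 4v + 4 to the basis.

S(k_3,k_4): lcm = uv. S = -2v² + 2v.
  reduce S modulo (h_1, h_2, k_3, k_4):
  remainder -2v² + 2v ≠ 0; add k_5 = -2v² + 2v to the basis.

The other S-polynomials (S(h_2,k_3), S(h_1,k_4), S(h_2,k_4), S(h_1,k_5), S(h_2,k_5), S(k_3,k_5), S(k_4,k_5)) all reduce to 0 modulo the current basis, so we have a Gröbner basis.
Inter-reduce: drop elements whose leading term is divisible by another's, tail-reduce, and make monic.
Reduced Gröbner basis: {u + 2v - 2, v² - v}.

Same reduced basis, so the two generating sets span the same ideal.

Yes, the ideals are equal.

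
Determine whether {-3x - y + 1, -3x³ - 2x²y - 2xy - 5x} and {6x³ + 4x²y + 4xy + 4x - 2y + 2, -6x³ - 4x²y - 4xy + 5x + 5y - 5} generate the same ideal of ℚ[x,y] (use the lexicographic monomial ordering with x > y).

For a fixed monomial order, each ideal has a unique reduced Gröbner basis; comparing bases decides equality.
Buchberger on the first generating set:
f_1 = -3x - y + 1, LT = x.
f_2 = -3x³ - 2x²y - 2xy - 5x, LT = x³.

S(f_1,f_2): lcm = x³. S = -⅓x²y - ⅓x² - ⅔xy - 5/3x.
  reduce S modulo (f_1, f_2):
  remainder -1/27y³ + 7/27y² + 10/27y - 16/27 ≠ 0; add g_3 = -1/27y³ + 7/27y² + 10/27y - 16/27 to the basis.

The other S-polynomials (S(f_1,g_3), S(f_2,g_3)) all reduce to 0 modulo the current basis, so we have a Gröbner basis.
Inter-reduce: drop elements whose leading term is divisible by another's, tail-reduce, and make monic.
Reduced Gröbner basis: {x + ⅓y - ⅓, y³ - 7y² - 10y + 16}.

Buchberger on the second generating set:
h_1 = 6x³ + 4x²y + 4xy + 4x - 2y + 2, LT = x³.
h_2 = -6x³ - 4x²y - 4xy + 5x + 5y - 5, LT = x³.

S(h_1,h_2): lcm = x³. S = 3/2x + ½y - ½.
  reduce S modulo (h_1, h_2):
  remainder 3/2x + ½y - ½ ≠ 0; add k_3 = 3/2x + ½y - ½ to the basis.

S(h_1,k_3): lcm = x³. S = ⅓x²y + ⅓x² + ⅔xy + ⅔x - ⅓y + ⅓.
  reduce S modulo (h_1, h_2, k_3):
  remainder 1/27y³ - 7/27y² - 10/27y + 16/27 ≠ 0; add k_4 = 1/27y³ - 7/27y² - 10/27y + 16/27 to the basis.

The other S-polynomials (S(h_2,k_3), S(h_1,k_4), S(h_2,k_4), S(k_3,k_4)) all reduce to 0 modulo the current basis, so we have a Gröbner basis.
Inter-reduce: drop elements whose leading term is divisible by another's, tail-reduce, and make monic.
Reduced Gröbner basis: {x + ⅓y - ⅓, y³ - 7y² - 10y + 16}.

These coincide, so the ideals are equal.
The same test decides containment: I ⊆ J iff every generator of I reduces to 0 modulo a Gröbner basis of J.

Yes, the ideals are equal.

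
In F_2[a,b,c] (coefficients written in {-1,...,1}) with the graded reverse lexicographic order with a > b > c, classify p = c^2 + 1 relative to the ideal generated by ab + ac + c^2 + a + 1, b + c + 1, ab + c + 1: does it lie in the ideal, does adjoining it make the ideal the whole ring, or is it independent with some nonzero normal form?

First compute the reduced Gröbner basis of I by Buchberger's algorithm.
f_1 = ab + ac + c^2 + a + 1, LT = ab.
f_2 = b + c + 1, LT = b.
f_3 = ab + c + 1, LT = ab.

S(f_1,f_2): lcm = ab. S = c^2 + 1.
  leading term c^2: no divisor's leading term divides it; move c^2 to the remainder.
  leading term 1: no divisor's leading term divides it; move 1 to the remainder.
  remainder c^2 + 1 ≠ 0; add h_4 = c^2 + 1 to the basis.

S(f_1,f_3): lcm = ab. S = ac + c^2 + a + c.
  leading term ac: no divisor's leading term divides it; move ac to the remainder.
  leading term c^2: subtract (1)·h_4 from c^2 + a + c → a + c + 1
  leading term a: no divisor's leading term divides it; move a to the remainder.
  leading term c: no divisor's leading term divides it; move c to the remainder.
  leading term 1: no divisor's leading term divides it; move 1 to the remainder.
  remainder ac + a + c + 1 ≠ 0; add h_5 = ac + a + c + 1 to the basis.

The other S-polynomials (S(f_2,f_3), S(f_1,h_4), S(f_2,h_4), S(f_3,h_4), S(f_1,h_5), S(f_2,h_5), S(f_3,h_5), S(h_4,h_5)) all reduce to 0 modulo the current basis, so we have a Gröbner basis.
Inter-reduce: drop elements whose leading term is divisible by another's, tail-reduce, and make monic.
Reduced Gröbner basis: {ac + a + c + 1, c^2 + 1, b + c + 1}.
Label its elements g_1 = ac + a + c + 1, g_2 = c^2 + 1, g_3 = b + c + 1.

Reduce p = c^2 + 1 modulo G:
  leading term c^2: subtract (1)·g_2 from c^2 + 1 → 0
  normal form = 0.
Since the normal form is 0, p ∈ I.

c^2 + 1 lies in I (it reduces to 0).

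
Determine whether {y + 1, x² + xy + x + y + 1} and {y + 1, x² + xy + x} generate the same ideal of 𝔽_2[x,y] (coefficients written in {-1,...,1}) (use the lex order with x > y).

Yes, the ideals are equal.

Two ideals are equal iff their reduced Gröbner bases coincide (the reduced basis is unique for a fixed ordering).
Buchberger on the first generating set:
f_1 = y + 1, LT = y.
f_2 = x² + xy + x + y + 1, LT = x².

S(f_1,f_2): leading monomials are coprime, so the S-polynomial reduces to 0 (Buchberger's first criterion).
Every S-polynomial of the final basis reduces to 0, so we have a Gröbner basis.
Inter-reduce: drop elements whose leading term is divisible by another's, tail-reduce, and make monic.
Reduced Gröbner basis: {x², y + 1}.

Buchberger on the second generating set:
h_1 = y + 1, LT = y.
h_2 = x² + xy + x, LT = x².

S(h_1,h_2): leading monomials are coprime, so the S-polynomial reduces to 0 (Buchberger's first criterion).
Every S-polynomial of the final basis reduces to 0, so we have a Gröbner basis.
Inter-reduce: drop elements whose leading term is divisible by another's, tail-reduce, and make monic.
Reduced Gröbner basis: {x², y + 1}.

These coincide, so the ideals are equal.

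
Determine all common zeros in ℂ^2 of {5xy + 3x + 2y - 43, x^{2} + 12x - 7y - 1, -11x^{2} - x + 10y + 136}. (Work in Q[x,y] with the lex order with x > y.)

Compute a lex Gröbner basis by Buchberger's algorithm.
f_1 = 5xy + 3x + 2y - 43, LT = xy.
f_2 = x^{2} + 12x - 7y - 1, LT = x^{2}.
f_3 = -11x^{2} - x + 10y + 136, LT = x^{2}.

S(f_1,f_2): lcm = x^{2}y. S = \tfrac{3}{5}x^{2} - \tfrac{58}{5}xy - \tfrac{43}{5}x + 7y^{2} + y.
  reduce S modulo (f_1, f_2, f_3):
  remainder -\tfrac{221}{25}x + 7y^{2} + \tfrac{246}{25}y - \tfrac{2479}{25} ≠ 0; add h_4 = -\tfrac{221}{25}x + 7y^{2} + \tfrac{246}{25}y - \tfrac{2479}{25} to the basis.

S(f_1,f_3): lcm = x^{2}y. S = \tfrac{3}{5}x^{2} + \tfrac{17}{55}xy - \tfrac{43}{5}x + \tfrac{10}{11}y^{2} + \tfrac{136}{11}y.
  reduce S modulo (f_1, f_2, f_3, h_4):
  remainder -\tfrac{28562}{2431}y^{2} - \tfrac{3291}{2431}y + \tfrac{40348}{221} ≠ 0; add h_5 = -\tfrac{28562}{2431}y^{2} - \tfrac{3291}{2431}y + \tfrac{40348}{221} to the basis.

S(f_2,f_3): lcm = x^{2}. S = \tfrac{131}{11}x - \tfrac{67}{11}y + \tfrac{125}{11}.
  reduce S modulo (f_1, f_2, f_3, h_4, h_5):
  remainder \tfrac{1909843}{314182}y + \tfrac{3819686}{157091} ≠ 0; add h_6 = \tfrac{1909843}{314182}y + \tfrac{3819686}{157091} to the basis.

The other S-polynomials (S(f_1,h_4), S(f_2,h_4), S(f_3,h_4), S(f_1,h_5), S(f_2,h_5), S(f_3,h_5), S(h_4,h_5), S(f_1,h_6), S(f_2,h_6), S(f_3,h_6), S(h_4,h_6), S(h_5,h_6)) all reduce to 0 modulo the current basis, so we have a Gröbner basis.
Inter-reduce: drop elements whose leading term is divisible by another's, tail-reduce, and make monic.
Reduced Gröbner basis: {x + 3, y + 4}.

A lex Gröbner basis eliminates variables successively. Here y + 4 depends only on y, with roots {-4}; lifting each root through the earlier basis elements recovers the full solutions.
  y = -4: the earlier basis element becomes x + 3 = 0, giving x = -3 — point (-3, -4).

{(-3, -4)}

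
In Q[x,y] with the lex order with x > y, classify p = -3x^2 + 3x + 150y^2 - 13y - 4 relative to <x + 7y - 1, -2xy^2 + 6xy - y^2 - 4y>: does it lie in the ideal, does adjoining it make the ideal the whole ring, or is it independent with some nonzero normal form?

Adjoining -3x^2 + 3x + 150y^2 - 13y - 4 makes the ideal the whole ring: the system is inconsistent.

First compute the reduced Gröbner basis of I by Buchberger's algorithm.
f_1 = x + 7y - 1, LT = x.
f_2 = -2xy^2 + 6xy - y^2 - 4y, LT = xy^2.

S(f_1,f_2): lcm = xy^2. S = 3xy + 7y^3 - 3/2y^2 - 2y.
  reduce S modulo (f_1, f_2):
  remainder 7y^3 - 45/2y^2 + y ≠ 0; add h_3 = 7y^3 - 45/2y^2 + y to the basis.

The other S-polynomials (S(f_1,h_3), S(f_2,h_3)) all reduce to 0 modulo the current basis, so we have a Gröbner basis.
Inter-reduce: drop elements whose leading term is divisible by another's, tail-reduce, and make monic.
Reduced Gröbner basis: {x + 7y - 1, y^3 - 45/14y^2 + 1/7y}.
Label its elements g_1 = x + 7y - 1, g_2 = y^3 - 45/14y^2 + 1/7y.

Reduce p = -3x^2 + 3x + 150y^2 - 13y - 4 modulo G:
  leading term x^2: subtract (-3x)·g_1 from -3x^2 + 3x + 150y^2 - 13y - 4 → 21xy + 150y^2 - 13y - 4
  leading term xy: subtract (21y)·g_1 from 21xy + 150y^2 - 13y - 4 → 3y^2 + 8y - 4
  leading term y^2: no divisor's leading term divides it; move 3y^2 to the remainder.
  leading term y: no divisor's leading term divides it; move 8y to the remainder.
  leading term 1: no divisor's leading term divides it; move -4 to the remainder.
  normal form = 3y^2 + 8y - 4.
The normal form is nonzero, so p ∉ I. Since p minus its normal form lies in I, I + (p) = I + (r) where r = 3y^2 + 8y - 4; decide whether this ideal is the whole ring.
Run Buchberger on G together with r (pairs among the g_i already reduce to 0 since G is a Gröbner basis):
g_1 = x + 7y - 1, LT = x.
g_2 = y^3 - 45/14y^2 + 1/7y, LT = y^3.
r = 3y^2 + 8y - 4, LT = y^2.

S(g_2,r): lcm = y^3. S = -247/42y^2 + 31/21y.
  reduce S modulo (g_1, g_2, r):
  remainder 1081/63y - 494/63 ≠ 0; add m_4 = 1081/63y - 494/63 to the basis.

S(g_2,m_4): lcm = y^3. S = -41729/15134y^2 + 1/7y.
  reduce S modulo (g_1, g_2, r, m_4):
  remainder -293312/1168561 ≠ 0; add m_5 = -293312/1168561 to the basis.

The other S-polynomials (S(g_1,g_2), S(g_1,r), S(g_1,m_4), S(r,m_4), S(g_1,m_5), S(g_2,m_5), S(r,m_5), S(m_4,m_5)) all reduce to 0 modulo the current basis, so we have a Gröbner basis.
Inter-reduce: drop elements whose leading term is divisible by another's, tail-reduce, and make monic.
Reduced Gröbner basis: {1}.
The reduced Gröbner basis of I + (p) is {1}: the ideal is the whole ring, so the enlarged system has no common solution — adjoining p is inconsistent.

The remainder on division by a Gröbner basis is unique — it is the normal form.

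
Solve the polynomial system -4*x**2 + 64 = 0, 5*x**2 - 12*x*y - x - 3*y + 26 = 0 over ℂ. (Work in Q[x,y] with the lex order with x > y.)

Compute a lex Gröbner basis by Buchberger's algorithm.
f_1 = -4*x**2 + 64, LT = x**2.
f_2 = 5*x**2 - 12*x*y - x - 3*y + 26, LT = x**2.

S(f_1,f_2): lcm = x**2. S = 12/5*x*y + 1/5*x + 3/5*y - 106/5.
  leading term x*y: no divisor's leading term divides it; move 12/5*x*y to the remainder.
  leading term x: no divisor's leading term divides it; move 1/5*x to the remainder.
  leading term y: no divisor's leading term divides it; move 3/5*y to the remainder.
  leading term 1: no divisor's leading term divides it; move -106/5 to the remainder.
  remainder 12/5*x*y + 1/5*x + 3/5*y - 106/5 ≠ 0; add h_3 = 12/5*x*y + 1/5*x + 3/5*y - 106/5 to the basis.

S(f_1,h_3): lcm = x**2*y. S = -1/12*x**2 - 1/4*x*y + 53/6*x - 16*y.
  leading term x**2: subtract (1/48)·f_1 from -1/12*x**2 - 1/4*x*y + 53/6*x - 16*y → -1/4*x*y + 53/6*x - 16*y - 4/3
  leading term x*y: subtract (-5/48)·h_3 from -1/4*x*y + 53/6*x - 16*y - 4/3 → 425/48*x - 255/16*y - 85/24
  leading term x: no divisor's leading term divides it; move 425/48*x to the remainder.
  leading term y: no divisor's leading term divides it; move -255/16*y to the remainder.
  leading term 1: no divisor's leading term divides it; move -85/24 to the remainder.
  remainder 425/48*x - 255/16*y - 85/24 ≠ 0; add h_4 = 425/48*x - 255/16*y - 85/24 to the basis.

S(f_2,h_3): lcm = x**2*y. S = -1/12*x**2 - 12/5*x*y**2 - 9/20*x*y + 53/6*x - 3/5*y**2 + 26/5*y.
  leading term x**2: subtract (1/48)·f_1 from -1/12*x**2 - 12/5*x*y**2 - 9/20*x*y + 53/6*x - 3/5*y**2 + 26/5*y → -12/5*x*y**2 - 9/20*x*y + 53/6*x - 3/5*y**2 + 26/5*y - 4/3
  leading term x*y**2: subtract (-y)·h_3 from -12/5*x*y**2 - 9/20*x*y + 53/6*x - 3/5*y**2 + 26/5*y - 4/3 → -1/4*x*y + 53/6*x - 16*y - 4/3
  leading term x*y: subtract (-5/48)·h_3 from -1/4*x*y + 53/6*x - 16*y - 4/3 → 425/48*x - 255/16*y - 85/24
  leading term x: subtract (1)·h_4 from 425/48*x - 255/16*y - 85/24 → 0
  remainder 0.

S(f_1,h_4): lcm = x**2. S = 9/5*x*y + 2/5*x - 16.
  leading term x*y: subtract (3/4)·h_3 from 9/5*x*y + 2/5*x - 16 → 1/4*x - 9/20*y - 1/10
  leading term x: subtract (12/425)·h_4 from 1/4*x - 9/20*y - 1/10 → 0
  remainder 0.

S(f_2,h_4): lcm = x**2. S = -3/5*x*y + 1/5*x - 3/5*y + 26/5.
  leading term x*y: subtract (-1/4)·h_3 from -3/5*x*y + 1/5*x - 3/5*y + 26/5 → 1/4*x - 9/20*y - 1/10
  leading term x: subtract (12/425)·h_4 from 1/4*x - 9/20*y - 1/10 → 0
  remainder 0.

S(h_3,h_4): lcm = x*y. S = 1/12*x + 9/5*y**2 + 13/20*y - 53/6.
  leading term x: subtract (4/425)·h_4 from 1/12*x + 9/5*y**2 + 13/20*y - 53/6 → 9/5*y**2 + 4/5*y - 44/5
  leading term y**2: no divisor's leading term divides it; move 9/5*y**2 to the remainder.
  leading term y: no divisor's leading term divides it; move 4/5*y to the remainder.
  leading term 1: no divisor's leading term divides it; move -44/5 to the remainder.
  remainder 9/5*y**2 + 4/5*y - 44/5 ≠ 0; add h_5 = 9/5*y**2 + 4/5*y - 44/5 to the basis.

S(f_1,h_5): leading monomials are coprime, so the S-polynomial reduces to 0 (Buchberger's first criterion).
S(f_2,h_5): leading monomials are coprime, so the S-polynomial reduces to 0 (Buchberger's first criterion).
S(h_3,h_5): lcm = x*y**2. S = -13/36*x*y + 44/9*x + 1/4*y**2 - 53/6*y.
  leading term x*y: subtract (-65/432)·h_3 from -13/36*x*y + 44/9*x + 1/4*y**2 - 53/6*y → 2125/432*x + 1/4*y**2 - 1259/144*y - 689/216
  leading term x: subtract (5/9)·h_4 from 2125/432*x + 1/4*y**2 - 1259/144*y - 689/216 → 1/4*y**2 + 1/9*y - 11/9
  leading term y**2: subtract (5/36)·h_5 from 1/4*y**2 + 1/9*y - 11/9 → 0
  remainder 0.

S(h_4,h_5): leading monomials are coprime, so the S-polynomial reduces to 0 (Buchberger's first criterion).
Every S-polynomial of the final basis reduces to 0, so we have a Gröbner basis.
Inter-reduce: drop elements whose leading term is divisible by another's, tail-reduce, and make monic.
Reduced Gröbner basis: {x - 9/5*y - 2/5, y**2 + 4/9*y - 44/9}.

Since the basis is lex-ordered, y**2 + 4/9*y - 44/9 is univariate in y. Its roots are {-22/9, 2}. Back-substituting each root into the other basis elements fixes the other coordinates.
  y = -22/9: the earlier basis element becomes x + 4 = 0, giving x = -4 — point (-4, -22/9).
  y = 2: the earlier basis element becomes x - 4 = 0, giving x = 4 — point (4, 2).

{(-4, -22/9), (4, 2)}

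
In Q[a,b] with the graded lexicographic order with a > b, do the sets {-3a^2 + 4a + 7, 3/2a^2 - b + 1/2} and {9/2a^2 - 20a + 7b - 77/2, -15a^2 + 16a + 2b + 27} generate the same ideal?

Two ideals are equal iff their reduced Gröbner bases coincide (the reduced basis is unique for a fixed ordering).
Buchberger on the first generating set:
f_1 = -3a^2 + 4a + 7, LT = a^2.
f_2 = 3/2a^2 - b + 1/2, LT = a^2.

S(f_1,f_2): lcm = a^2. S = -4/3a + 2/3b - 8/3.
  reduce S modulo (f_1, f_2):
  remainder -4/3a + 2/3b - 8/3 ≠ 0; add g_3 = -4/3a + 2/3b - 8/3 to the basis.

S(f_1,g_3): lcm = a^2. S = 1/2ab - 10/3a - 7/3.
  reduce S modulo (f_1, f_2, g_3):
  remainder 1/4b^2 - 8/3b + 13/3 ≠ 0; add g_4 = 1/4b^2 - 8/3b + 13/3 to the basis.

The other S-polynomials (S(f_2,g_3), S(f_1,g_4), S(f_2,g_4), S(g_3,g_4)) all reduce to 0 modulo the current basis, so we have a Gröbner basis.
Inter-reduce: drop elements whose leading term is divisible by another's, tail-reduce, and make monic.
Reduced Gröbner basis: {b^2 - 32/3b + 52/3, a - 1/2b + 2}.

Buchberger on the second generating set:
h_1 = 9/2a^2 - 20a + 7b - 77/2, LT = a^2.
h_2 = -15a^2 + 16a + 2b + 27, LT = a^2.

S(h_1,h_2): lcm = a^2. S = -152/45a + 76/45b - 304/45.
  reduce S modulo (h_1, h_2):
  remainder -152/45a + 76/45b - 304/45 ≠ 0; add k_3 = -152/45a + 76/45b - 304/45 to the basis.

S(h_1,k_3): lcm = a^2. S = 1/2ab - 58/9a + 14/9b - 77/9.
  reduce S modulo (h_1, h_2, k_3):
  remainder 1/4b^2 - 8/3b + 13/3 ≠ 0; add k_4 = 1/4b^2 - 8/3b + 13/3 to the basis.

The other S-polynomials (S(h_2,k_3), S(h_1,k_4), S(h_2,k_4), S(k_3,k_4)) all reduce to 0 modulo the current basis, so we have a Gröbner basis.
Inter-reduce: drop elements whose leading term is divisible by another's, tail-reduce, and make monic.
Reduced Gröbner basis: {b^2 - 32/3b + 52/3, a - 1/2b + 2}.

The two bases agree; hence the ideals are identical.

Yes, the ideals are equal.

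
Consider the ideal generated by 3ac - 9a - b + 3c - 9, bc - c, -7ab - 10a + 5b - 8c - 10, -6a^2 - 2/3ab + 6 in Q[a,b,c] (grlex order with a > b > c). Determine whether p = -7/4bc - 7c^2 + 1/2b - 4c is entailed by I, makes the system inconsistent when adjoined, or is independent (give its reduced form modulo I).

First compute the reduced Gröbner basis of I by Buchberger's algorithm.
f_1 = 3ac - 9a - b + 3c - 9, LT = ac.
f_2 = bc - c, LT = bc.
f_3 = -7ab - 10a + 5b - 8c - 10, LT = ab.
f_4 = -6a^2 - 2/3ab + 6, LT = a^2.

S(f_1,f_2): lcm = abc. S = -3ab + ac - 1/3b^2 + bc - 3b.
  leading term ab: subtract (3/7)·f_3 from -3ab + ac - 1/3b^2 + bc - 3b → ac - 1/3b^2 + bc + 30/7a - 36/7b + 24/7c + 30/7
  leading term ac: subtract (1/3)·f_1 from ac - 1/3b^2 + bc + 30/7a - 36/7b + 24/7c + 30/7 → -1/3b^2 + bc + 51/7a - 101/21b + 17/7c + 51/7
  leading term b^2: no divisor's leading term divides it; move -1/3b^2 to the remainder.
  leading term bc: subtract (1)·f_2 from bc + 51/7a - 101/21b + 17/7c + 51/7 → 51/7a - 101/21b + 24/7c + 51/7
  leading term a: no divisor's leading term divides it; move 51/7a to the remainder.
  leading term b: no divisor's leading term divides it; move -101/21b to the remainder.
  leading term c: no divisor's leading term divides it; move 24/7c to the remainder.
  leading term 1: no divisor's leading term divides it; move 51/7 to the remainder.
  remainder -1/3b^2 + 51/7a - 101/21b + 24/7c + 51/7 ≠ 0; add h_5 = -1/3b^2 + 51/7a - 101/21b + 24/7c + 51/7 to the basis.

S(f_1,f_3): lcm = abc. S = -3ab - 10/7ac - 1/3b^2 + 12/7bc - 8/7c^2 - 3b - 10/7c.
  leading term ab: subtract (3/7)·f_3 from -3ab - 10/7ac - 1/3b^2 + 12/7bc - 8/7c^2 - 3b - 10/7c → -10/7ac - 1/3b^2 + 12/7bc - 8/7c^2 + 30/7a - 36/7b + 2c + 30/7
  leading term ac: subtract (-10/21)·f_1 from -10/7ac - 1/3b^2 + 12/7bc - 8/7c^2 + 30/7a - 36/7b + 2c + 30/7 → -1/3b^2 + 12/7bc - 8/7c^2 - 118/21b + 24/7c
  leading term b^2: subtract (1)·h_5 from -1/3b^2 + 12/7bc - 8/7c^2 - 118/21b + 24/7c → 12/7bc - 8/7c^2 - 51/7a - 17/21b - 51/7
  leading term bc: subtract (12/7)·f_2 from 12/7bc - 8/7c^2 - 51/7a - 17/21b - 51/7 → -8/7c^2 - 51/7a - 17/21b + 12/7c - 51/7
  leading term c^2: no divisor's leading term divides it; move -8/7c^2 to the remainder.
  leading term a: no divisor's leading term divides it; move -51/7a to the remainder.
  leading term b: no divisor's leading term divides it; move -17/21b to the remainder.
  leading term c: no divisor's leading term divides it; move 12/7c to the remainder.
  leading term 1: no divisor's leading term divides it; move -51/7 to the remainder.
  remainder -8/7c^2 - 51/7a - 17/21b + 12/7c - 51/7 ≠ 0; add h_6 = -8/7c^2 - 51/7a - 17/21b + 12/7c - 51/7 to the basis.

S(f_1,f_4): lcm = a^2c. S = -1/9abc - 3a^2 - 1/3ab + ac - 3a + c.
  leading term abc: subtract (-1/27b)·f_1 from -1/9abc - 3a^2 - 1/3ab + ac - 3a + c → -3a^2 - 2/3ab + ac - 1/27b^2 + 1/9bc - 3a - 1/3b + c
  leading term a^2: subtract (1/2)·f_4 from -3a^2 - 2/3ab + ac - 1/27b^2 + 1/9bc - 3a - 1/3b + c → -1/3ab + ac - 1/27b^2 + 1/9bc - 3a - 1/3b + c - 3
  leading term ab: subtract (1/21)·f_3 from -1/3ab + ac - 1/27b^2 + 1/9bc - 3a - 1/3b + c - 3 → ac - 1/27b^2 + 1/9bc - 53/21a - 4/7b + 29/21c - 53/21
  leading term ac: subtract (1/3)·f_1 from ac - 1/27b^2 + 1/9bc - 53/21a - 4/7b + 29/21c - 53/21 → -1/27b^2 + 1/9bc + 10/21a - 5/21b + 8/21c + 10/21
  leading term b^2: subtract (1/9)·h_5 from -1/27b^2 + 1/9bc + 10/21a - 5/21b + 8/21c + 10/21 → 1/9bc - 1/3a + 8/27b - 1/3
  leading term bc: subtract (1/9)·f_2 from 1/9bc - 1/3a + 8/27b - 1/3 → -1/3a + 8/27b + 1/9c - 1/3
  leading term a: no divisor's leading term divides it; move -1/3a to the remainder.
  leading term b: no divisor's leading term divides it; move 8/27b to the remainder.
  leading term c: no divisor's leading term divides it; move 1/9c to the remainder.
  leading term 1: no divisor's leading term divides it; move -1/3 to the remainder.
  remainder -1/3a + 8/27b + 1/9c - 1/3 ≠ 0; add h_7 = -1/3a + 8/27b + 1/9c - 1/3 to the basis.

S(f_3,f_4): lcm = a^2b. S = -1/9ab^2 + 10/7a^2 - 5/7ab + 8/7ac + 10/7a + b.
  leading term ab^2: subtract (1/63b)·f_3 from -1/9ab^2 + 10/7a^2 - 5/7ab + 8/7ac + 10/7a + b → 10/7a^2 - 5/9ab + 8/7ac - 5/63b^2 + 8/63bc + 10/7a + 73/63b
  leading term a^2: subtract (-5/21)·f_4 from 10/7a^2 - 5/9ab + 8/7ac - 5/63b^2 + 8/63bc + 10/7a + 73/63b → -5/7ab + 8/7ac - 5/63b^2 + 8/63bc + 10/7a + 73/63b + 10/7
  leading term ab: subtract (5/49)·f_3 from -5/7ab + 8/7ac - 5/63b^2 + 8/63bc + 10/7a + 73/63b + 10/7 → 8/7ac - 5/63b^2 + 8/63bc + 120/49a + 286/441b + 40/49c + 120/49
  leading term ac: subtract (8/21)·f_1 from 8/7ac - 5/63b^2 + 8/63bc + 120/49a + 286/441b + 40/49c + 120/49 → -5/63b^2 + 8/63bc + 288/49a + 454/441b - 16/49c + 288/49
  leading term b^2: subtract (5/21)·h_5 from -5/63b^2 + 8/63bc + 288/49a + 454/441b - 16/49c + 288/49 → 8/63bc + 29/7a + 137/63b - 8/7c + 29/7
  leading term bc: subtract (8/63)·f_2 from 8/63bc + 29/7a + 137/63b - 8/7c + 29/7 → 29/7a + 137/63b - 64/63c + 29/7
  leading term a: subtract (-87/7)·h_7 from 29/7a + 137/63b - 64/63c + 29/7 → 41/7b + 23/63c
  leading term b: no divisor's leading term divides it; move 41/7b to the remainder.
  leading term c: no divisor's leading term divides it; move 23/63c to the remainder.
  remainder 41/7b + 23/63c ≠ 0; add h_8 = 41/7b + 23/63c to the basis.

S(f_3,h_5): lcm = ab^2. S = 153/7a^2 - 13ab + 72/7ac - 5/7b^2 + 8/7bc + 153/7a + 10/7b.
  leading term a^2: subtract (-51/14)·f_4 from 153/7a^2 - 13ab + 72/7ac - 5/7b^2 + 8/7bc + 153/7a + 10/7b → -108/7ab + 72/7ac - 5/7b^2 + 8/7bc + 153/7a + 10/7b + 153/7
  leading term ab: subtract (108/49)·f_3 from -108/7ab + 72/7ac - 5/7b^2 + 8/7bc + 153/7a + 10/7b + 153/7 → 72/7ac - 5/7b^2 + 8/7bc + 2151/49a - 470/49b + 864/49c + 2151/49
  leading term ac: subtract (24/7)·f_1 from 72/7ac - 5/7b^2 + 8/7bc + 2151/49a - 470/49b + 864/49c + 2151/49 → -5/7b^2 + 8/7bc + 3663/49a - 302/49b + 360/49c + 3663/49
  leading term b^2: subtract (15/7)·h_5 from -5/7b^2 + 8/7bc + 3663/49a - 302/49b + 360/49c + 3663/49 → 8/7bc + 414/7a + 29/7b + 414/7
  leading term bc: subtract (8/7)·f_2 from 8/7bc + 414/7a + 29/7b + 414/7 → 414/7a + 29/7b + 8/7c + 414/7
  leading term a: subtract (-1242/7)·h_7 from 414/7a + 29/7b + 8/7c + 414/7 → 397/7b + 146/7c
  leading term b: subtract (397/41)·h_8 from 397/7b + 146/7c → 44743/2583c
  leading term c: no divisor's leading term divides it; move 44743/2583c to the remainder.
  remainder 44743/2583c ≠ 0; add h_9 = 44743/2583c to the basis.

The other S-polynomials (S(f_2,f_3), S(f_2,f_4), S(f_1,h_5), S(f_2,h_5), S(f_4,h_5), S(f_1,h_6), S(f_2,h_6), S(f_3,h_6), S(f_4,h_6), S(h_5,h_6), S(f_1,h_7), S(f_2,h_7), S(f_3,h_7), S(f_4,h_7), S(h_5,h_7), S(h_6,h_7), S(f_1,h_8), S(f_2,h_8), S(f_3,h_8), S(f_4,h_8), S(h_5,h_8), S(h_6,h_8), S(h_7,h_8), S(f_1,h_9), S(f_2,h_9), S(f_3,h_9), S(f_4,h_9), S(h_5,h_9), S(h_6,h_9), S(h_7,h_9), S(h_8,h_9)) all reduce to 0 modulo the current basis, so we have a Gröbner basis.
Inter-reduce: drop elements whose leading term is divisible by another's, tail-reduce, and make monic.
Reduced Gröbner basis: {a + 1, b, c}.
Label its elements g_1 = a + 1, g_2 = b, g_3 = c.

Reduce p = -7/4bc - 7c^2 + 1/2b - 4c modulo G:
  leading term bc: subtract (-7/4c)·g_2 from -7/4bc - 7c^2 + 1/2b - 4c → -7c^2 + 1/2b - 4c
  leading term c^2: subtract (-7c)·g_3 from -7c^2 + 1/2b - 4c → 1/2b - 4c
  leading term b: subtract (1/2)·g_2 from 1/2b - 4c → -4c
  leading term c: subtract (-4)·g_3 from -4c → 0
  normal form = 0.
Since the normal form is 0, p ∈ I.

-7/4bc - 7c^2 + 1/2b - 4c lies in I (it reduces to 0).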